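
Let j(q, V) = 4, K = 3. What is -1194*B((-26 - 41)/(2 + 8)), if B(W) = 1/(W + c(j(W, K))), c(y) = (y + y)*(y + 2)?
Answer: -11940/413 ≈ -28.910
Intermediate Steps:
c(y) = 2*y*(2 + y) (c(y) = (2*y)*(2 + y) = 2*y*(2 + y))
B(W) = 1/(48 + W) (B(W) = 1/(W + 2*4*(2 + 4)) = 1/(W + 2*4*6) = 1/(W + 48) = 1/(48 + W))
-1194*B((-26 - 41)/(2 + 8)) = -1194/(48 + (-26 - 41)/(2 + 8)) = -1194/(48 - 67/10) = -1194/413/10 = -1194*10/413 = -11940/413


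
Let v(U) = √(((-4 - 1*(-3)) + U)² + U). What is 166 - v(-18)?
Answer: 166 - 7*√7 ≈ 147.48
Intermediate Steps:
v(U) = √(U + (-1 + U)²) (v(U) = √(((-4 + 3) + U)² + U) = √((-1 + U)² + U) = √(U + (-1 + U)²))
166 - v(-18) = 166 - √(-18 + (-1 - 18)²) = 166 - √(-18 + (-19)²) = 166 - √(-18 + 361) = 166 - √343 = 166 - 7*√7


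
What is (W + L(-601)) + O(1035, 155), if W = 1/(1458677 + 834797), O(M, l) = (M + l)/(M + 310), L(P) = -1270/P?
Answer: 1111573618301/370783648106 ≈ 2.9979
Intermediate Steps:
O(M, l) = (M + l)/(310 + M)
W = 1/2293474 ≈ 4.3602e-7
(W + L(-601)) + O(1035, 155) = (1/2293474 - 1270/(-601)) + (1035 + 155)/(310 + 1035) = (1/2293474 - 1270*(-1/601)) + 1190/1345 = (1/2293474 + 1270/601) + (1/1345)*1190 = 2912712581/1378377874 + 238/269 = 1111573618301/370783648106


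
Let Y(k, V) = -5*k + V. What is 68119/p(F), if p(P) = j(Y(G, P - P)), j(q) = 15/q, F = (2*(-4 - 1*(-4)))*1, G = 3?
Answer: -68119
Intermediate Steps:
Y(k, V) = V - 5*k
F = 0 (F = (2*(-4 + 4))*1 = (2*0)*1 = 0*1 = 0)
p(P) = -1 (p(P) = 15/((P - P) - 5*3) = 15/(0 - 15) = 15/(-15) = 15*(-1/15) = -1)
68119/p(F) = 68119/(-1) = 68119*(-1) = -68119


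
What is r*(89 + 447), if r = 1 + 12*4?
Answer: 26264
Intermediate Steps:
r = 49 (r = 1 + 48 = 49)
r*(89 + 447) = 49*(89 + 447) = 49*536 = 26264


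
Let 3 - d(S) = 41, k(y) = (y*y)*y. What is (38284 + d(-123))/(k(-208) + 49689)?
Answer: -38246/8949223 ≈ -0.0042737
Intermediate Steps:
k(y) = y³ (k(y) = y²*y = y³)
d(S) = -38 (d(S) = 3 - 1*41 = 3 - 41 = -38)
(38284 + d(-123))/(k(-208) + 49689) = (38284 - 38)/((-208)³ + 49689) = 38246/(-8998912 + 49689) = 38246/(-8949223) = 38246*(-1/8949223) = -38246/8949223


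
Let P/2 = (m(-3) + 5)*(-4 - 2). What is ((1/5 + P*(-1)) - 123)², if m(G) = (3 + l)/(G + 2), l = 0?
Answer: 244036/25 ≈ 9761.4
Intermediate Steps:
m(G) = 3/(2 + G) (m(G) = (3 + 0)/(G + 2) = 3/(2 + G))
P = -24 (P = 2*((3/(2 - 3) + 5)*(-4 - 2)) = 2*((3/(-1) + 5)*(-6)) = 2*((3*(-1) + 5)*(-6)) = 2*((-3 + 5)*(-6)) = 2*(2*(-6)) = 2*(-12) = -24)
((1/5 + P*(-1)) - 123)² = ((1/5 - 24*(-1)) - 123)² = ((1*(⅕) + 24) - 123)² = ((⅕ + 24) - 123)² = (121/5 - 123)² = (-494/5)² = 244036/25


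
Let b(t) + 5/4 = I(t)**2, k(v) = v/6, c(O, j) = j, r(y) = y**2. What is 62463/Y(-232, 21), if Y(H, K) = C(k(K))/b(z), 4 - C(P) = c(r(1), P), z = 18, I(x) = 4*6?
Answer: 143602437/2 ≈ 7.1801e+7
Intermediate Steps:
I(x) = 24
k(v) = v/6 (k(v) = v*(1/6) = v/6)
C(P) = 4 - P
b(t) = 2299/4 (b(t) = -5/4 + 24**2 = -5/4 + 576 = 2299/4)
Y(H, K) = 16/2299 - 2*K/6897 (Y(H, K) = (4 - K/6)/(2299/4) = (4 - K/6)*(4/2299) = 16/2299 - 2*K/6897)
62463/Y(-232, 21) = 62463/(16/2299 - 2/6897*21) = 62463/(16/2299 - 14/2299) = 62463/(2/2299) = 62463*(2299/2) = 143602437/2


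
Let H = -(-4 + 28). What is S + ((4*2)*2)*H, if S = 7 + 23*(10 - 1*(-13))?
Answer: 152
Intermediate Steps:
H = -24 (H = -1*24 = -24)
S = 536 (S = 7 + 23*(10 + 13) = 7 + 23*23 = 7 + 529 = 536)
S + ((4*2)*2)*H = 536 + ((4*2)*2)*(-24) = 536 + (8*2)*(-24) = 536 + 16*(-24) = 536 - 384 = 152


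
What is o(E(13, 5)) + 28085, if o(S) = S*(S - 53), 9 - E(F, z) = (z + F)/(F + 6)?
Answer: 10008023/361 ≈ 27723.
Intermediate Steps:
E(F, z) = 9 - (F + z)/(6 + F) (E(F, z) = 9 - (z + F)/(F + 6) = 9 - (F + z)/(6 + F))
o(S) = S*(-53 + S)
o(E(13, 5)) + 28085 = ((54 - 1*5 + 8*13)/(6 + 13))*(-53 + (54 - 1*5 + 8*13)/(6 + 13)) + 28085 = ((54 - 5 + 104)/19)*(-53 + (54 - 5 + 104)/19) + 28085 = ((1/19)*153)*(-53 + (1/19)*153) + 28085 = 153*(-53 + 153/19)/19 + 28085 = (153/19)*(-854/19) + 28085 = -130662/361 + 28085 = 10008023/361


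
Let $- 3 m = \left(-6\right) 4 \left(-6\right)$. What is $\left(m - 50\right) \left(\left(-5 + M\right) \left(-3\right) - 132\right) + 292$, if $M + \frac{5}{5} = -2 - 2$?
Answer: $10288$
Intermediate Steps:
$M = -5$ ($M = -1 - 4 = -5$)
$m = -48$ ($m = - \frac{\left(-6\right) 4 \left(-6\right)}{3} = - \frac{\left(-24\right) \left(-6\right)}{3} = \left(- \frac{1}{3}\right) 144 = -48$)
$\left(m - 50\right) \left(\left(-5 + M\right) \left(-3\right) - 132\right) + 292 = \left(-48 - 50\right) \left(\left(-5 - 5\right) \left(-3\right) - 132\right) + 292 = - 98 \left(\left(-10\right) \left(-3\right) - 132\right) + 292 = - 98 \left(30 - 132\right) + 292 = \left(-98\right) \left(-102\right) + 292 = 9996 + 292 = 10288$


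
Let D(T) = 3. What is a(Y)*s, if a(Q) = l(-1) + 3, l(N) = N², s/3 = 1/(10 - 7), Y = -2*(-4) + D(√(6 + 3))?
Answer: 4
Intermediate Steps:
Y = 11 (Y = -2*(-4) + 3 = 8 + 3 = 11)
s = 1 (s = 3/(10 - 7) = 3/3 = 3*(⅓) = 1)
a(Q) = 4 (a(Q) = (-1)² + 3 = 1 + 3 = 4)
a(Y)*s = 4*1 = 4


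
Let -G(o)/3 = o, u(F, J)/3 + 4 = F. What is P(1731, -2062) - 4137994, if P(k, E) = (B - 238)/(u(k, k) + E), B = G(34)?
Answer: -12906403626/3119 ≈ -4.1380e+6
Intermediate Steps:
u(F, J) = -12 + 3*F
G(o) = -3*o
B = -102 (B = -3*34 = -102)
P(k, E) = -340/(-12 + E + 3*k) (P(k, E) = (-102 - 238)/((-12 + 3*k) + E) = -340/(-12 + E + 3*k))
P(1731, -2062) - 4137994 = -340/(-12 - 2062 + 3*1731) - 4137994 = -340/(-12 - 2062 + 5193) - 4137994 = -340/3119 - 4137994 = -12906403626/3119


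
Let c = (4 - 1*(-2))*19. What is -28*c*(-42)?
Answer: 134064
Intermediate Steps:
c = 114 (c = (4 + 2)*19 = 6*19 = 114)
-28*c*(-42) = -28*114*(-42) = -3192*(-42) = 134064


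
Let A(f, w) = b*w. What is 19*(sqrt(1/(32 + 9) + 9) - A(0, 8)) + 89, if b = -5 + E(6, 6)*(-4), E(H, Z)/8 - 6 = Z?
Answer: 59217 + 19*sqrt(15170)/41 ≈ 59274.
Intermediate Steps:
E(H, Z) = 48 + 8*Z
b = -389 (b = -5 + (48 + 8*6)*(-4) = -5 + (48 + 48)*(-4) = -5 + 96*(-4) = -5 - 384 = -389)
A(f, w) = -389*w
19*(sqrt(1/(32 + 9) + 9) - A(0, 8)) + 89 = 19*(sqrt(1/(32 + 9) + 9) - (-389)*8) + 89 = 19*(sqrt(1/41 + 9) - 1*(-3112)) + 89 = 19*(sqrt(1/41 + 9) + 3112) + 89 = 19*(sqrt(370/41) + 3112) + 89 = 19*(sqrt(15170)/41 + 3112) + 89 = 19*(3112 + sqrt(15170)/41) + 89 = (59128 + 19*sqrt(15170)/41) + 89 = 59217 + 19*sqrt(15170)/41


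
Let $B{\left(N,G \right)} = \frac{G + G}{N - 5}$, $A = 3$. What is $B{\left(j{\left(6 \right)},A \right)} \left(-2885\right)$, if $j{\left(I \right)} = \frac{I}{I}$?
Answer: $\frac{8655}{2} \approx 4327.5$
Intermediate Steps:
$j{\left(I \right)} = 1$
$B{\left(N,G \right)} = \frac{2 G}{-5 + N}$
$B{\left(j{\left(6 \right)},A \right)} \left(-2885\right) = 2 \cdot 3 \frac{1}{-5 + 1} \left(-2885\right) = 2 \cdot 3 \frac{1}{-4} \left(-2885\right) = 2 \cdot 3 \left(- \frac{1}{4}\right) \left(-2885\right) = \left(- \frac{3}{2}\right) \left(-2885\right) = \frac{8655}{2}$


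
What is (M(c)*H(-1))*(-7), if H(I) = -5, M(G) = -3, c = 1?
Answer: -105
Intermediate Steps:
(M(c)*H(-1))*(-7) = -3*(-5)*(-7) = 15*(-7) = -105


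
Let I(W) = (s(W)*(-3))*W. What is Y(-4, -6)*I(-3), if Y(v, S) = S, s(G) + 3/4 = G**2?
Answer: -891/2 ≈ -445.50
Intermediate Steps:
s(G) = -3/4 + G**2
I(W) = W*(9/4 - 3*W**2) (I(W) = ((-3/4 + W**2)*(-3))*W = (9/4 - 3*W**2)*W = W*(9/4 - 3*W**2))
Y(-4, -6)*I(-3) = -18*(-3)*(3/4 - 1*(-3)**2) = -18*(-3)*(3/4 - 1*9) = -18*(-3)*(3/4 - 9) = -18*(-3)*(-33)/4 = -6*297/4 = -891/2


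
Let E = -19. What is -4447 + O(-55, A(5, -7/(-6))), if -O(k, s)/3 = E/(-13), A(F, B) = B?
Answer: -57868/13 ≈ -4451.4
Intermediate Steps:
O(k, s) = -57/13 (O(k, s) = -(-57)/(-13) = -(-57)*(-1)/13 = -3*19/13 = -57/13)
-4447 + O(-55, A(5, -7/(-6))) = -4447 - 57/13 = -57868/13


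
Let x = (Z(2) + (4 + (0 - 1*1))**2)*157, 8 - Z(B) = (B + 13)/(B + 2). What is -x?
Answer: -8321/4 ≈ -2080.3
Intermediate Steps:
Z(B) = 8 - (13 + B)/(2 + B) (Z(B) = 8 - (B + 13)/(B + 2) = 8 - (13 + B)/(2 + B))
x = 8321/4 (x = ((3 + 7*2)/(2 + 2) + (4 + (0 - 1*1))**2)*157 = ((3 + 14)/4 + (4 + (0 - 1))**2)*157 = ((1/4)*17 + (4 - 1)**2)*157 = (17/4 + 3**2)*157 = (17/4 + 9)*157 = (53/4)*157 = 8321/4 ≈ 2080.3)
-x = -1*8321/4 = -8321/4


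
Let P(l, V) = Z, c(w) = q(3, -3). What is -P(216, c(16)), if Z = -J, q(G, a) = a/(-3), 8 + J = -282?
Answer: -290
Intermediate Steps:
J = -290 (J = -8 - 282 = -290)
q(G, a) = -a/3 (q(G, a) = a*(-1/3) = -a/3)
Z = 290 (Z = -1*(-290) = 290)
c(w) = 1 (c(w) = -1/3*(-3) = 1)
P(l, V) = 290
-P(216, c(16)) = -1*290 = -290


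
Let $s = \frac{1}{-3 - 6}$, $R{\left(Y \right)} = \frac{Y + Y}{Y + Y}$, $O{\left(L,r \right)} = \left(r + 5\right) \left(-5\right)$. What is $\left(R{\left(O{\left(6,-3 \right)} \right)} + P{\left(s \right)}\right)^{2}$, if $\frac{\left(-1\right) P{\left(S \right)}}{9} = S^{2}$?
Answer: $\frac{64}{81} \approx 0.79012$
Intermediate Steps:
$O{\left(L,r \right)} = -25 - 5 r$ ($O{\left(L,r \right)} = \left(5 + r\right) \left(-5\right) = -25 - 5 r$)
$R{\left(Y \right)} = 1$ ($R{\left(Y \right)} = \frac{2 Y}{2 Y} = 2 Y \frac{1}{2 Y} = 1$)
$s = - \frac{1}{9}$ ($s = \frac{1}{-9} = - \frac{1}{9} \approx -0.11111$)
$P{\left(S \right)} = - 9 S^{2}$
$\left(R{\left(O{\left(6,-3 \right)} \right)} + P{\left(s \right)}\right)^{2} = \left(1 - 9 \left(- \frac{1}{9}\right)^{2}\right)^{2} = \left(1 - \frac{1}{9}\right)^{2} = \left(\frac{8}{9}\right)^{2} = \frac{64}{81}$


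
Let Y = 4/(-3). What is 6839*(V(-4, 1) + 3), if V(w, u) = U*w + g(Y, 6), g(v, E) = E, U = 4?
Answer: -47873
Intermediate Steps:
Y = -4/3 (Y = 4*(-⅓) = -4/3 ≈ -1.3333)
V(w, u) = 6 + 4*w (V(w, u) = 4*w + 6 = 6 + 4*w)
6839*(V(-4, 1) + 3) = 6839*((6 + 4*(-4)) + 3) = 6839*((6 - 16) + 3) = 6839*(-10 + 3) = 6839*(-7) = -47873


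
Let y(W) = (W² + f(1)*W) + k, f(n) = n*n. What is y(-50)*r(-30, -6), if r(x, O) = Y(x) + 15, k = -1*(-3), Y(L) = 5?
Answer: 49060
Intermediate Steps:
f(n) = n²
k = 3
r(x, O) = 20 (r(x, O) = 5 + 15 = 20)
y(W) = 3 + W + W² (y(W) = (W² + 1²*W) + 3 = (W² + 1*W) + 3 = (W² + W) + 3 = (W + W²) + 3 = 3 + W + W²)
y(-50)*r(-30, -6) = (3 - 50 + (-50)²)*20 = (3 - 50 + 2500)*20 = 2453*20 = 49060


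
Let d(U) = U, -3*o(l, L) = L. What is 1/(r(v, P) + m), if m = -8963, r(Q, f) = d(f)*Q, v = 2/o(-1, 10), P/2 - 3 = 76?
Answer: -5/45289 ≈ -0.00011040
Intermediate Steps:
P = 158 (P = 6 + 2*76 = 6 + 152 = 158)
o(l, L) = -L/3
v = -3/5 (v = 2/((-1/3*10)) = 2/(-10/3) = 2*(-3/10) = -3/5 ≈ -0.60000)
r(Q, f) = Q*f (r(Q, f) = f*Q = Q*f)
1/(r(v, P) + m) = 1/(-3/5*158 - 8963) = 1/(-474/5 - 8963) = 1/(-45289/5) = -5/45289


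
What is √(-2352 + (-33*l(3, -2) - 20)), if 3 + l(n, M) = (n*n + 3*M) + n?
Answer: I*√2471 ≈ 49.709*I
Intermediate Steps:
l(n, M) = -3 + n + n² + 3*M (l(n, M) = -3 + ((n*n + 3*M) + n) = -3 + ((n² + 3*M) + n) = -3 + (n + n² + 3*M) = -3 + n + n² + 3*M)
√(-2352 + (-33*l(3, -2) - 20)) = √(-2352 + (-33*(-3 + 3 + 3² + 3*(-2)) - 20)) = √(-2352 + (-33*(-3 + 3 + 9 - 6) - 20)) = √(-2352 + (-33*3 - 20)) = √(-2352 + (-99 - 20)) = √(-2352 - 119) = √(-2471) = I*√2471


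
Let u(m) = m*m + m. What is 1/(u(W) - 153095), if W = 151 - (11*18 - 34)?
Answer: -1/152939 ≈ -6.5386e-6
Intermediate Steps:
W = -13 (W = 151 - (198 - 34) = 151 - 1*164 = 151 - 164 = -13)
u(m) = m + m**2 (u(m) = m**2 + m = m + m**2)
1/(u(W) - 153095) = 1/(-13*(1 - 13) - 153095) = 1/(-13*(-12) - 153095) = 1/(156 - 153095) = 1/(-152939) = -1/152939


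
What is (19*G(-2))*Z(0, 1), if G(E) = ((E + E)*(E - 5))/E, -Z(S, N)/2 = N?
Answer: 532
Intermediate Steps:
Z(S, N) = -2*N
G(E) = -10 + 2*E (G(E) = ((2*E)*(-5 + E))/E = (2*E*(-5 + E))/E = -10 + 2*E)
(19*G(-2))*Z(0, 1) = (19*(-10 + 2*(-2)))*(-2*1) = (19*(-10 - 4))*(-2) = (19*(-14))*(-2) = -266*(-2) = 532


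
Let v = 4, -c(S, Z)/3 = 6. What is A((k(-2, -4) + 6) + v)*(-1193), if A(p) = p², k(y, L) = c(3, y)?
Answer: -76352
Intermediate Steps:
c(S, Z) = -18 (c(S, Z) = -3*6 = -18)
k(y, L) = -18
A((k(-2, -4) + 6) + v)*(-1193) = ((-18 + 6) + 4)²*(-1193) = (-12 + 4)²*(-1193) = (-8)²*(-1193) = 64*(-1193) = -76352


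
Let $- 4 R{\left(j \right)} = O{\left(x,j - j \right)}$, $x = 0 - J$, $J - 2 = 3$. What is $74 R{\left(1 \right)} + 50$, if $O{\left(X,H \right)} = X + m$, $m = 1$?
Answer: $124$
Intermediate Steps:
$J = 5$ ($J = 2 + 3 = 5$)
$x = -5$ ($x = 0 - 5 = -5$)
$O{\left(X,H \right)} = 1 + X$ ($O{\left(X,H \right)} = X + 1 = 1 + X$)
$R{\left(j \right)} = 1$ ($R{\left(j \right)} = - \frac{1 - 5}{4} = \left(- \frac{1}{4}\right) \left(-4\right) = 1$)
$74 R{\left(1 \right)} + 50 = 74 \cdot 1 + 50 = 74 + 50 = 124$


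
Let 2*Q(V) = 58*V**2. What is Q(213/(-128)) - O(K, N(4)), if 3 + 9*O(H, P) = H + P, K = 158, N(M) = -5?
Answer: 3127903/49152 ≈ 63.637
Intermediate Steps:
Q(V) = 29*V**2 (Q(V) = (58*V**2)/2 = 29*V**2)
O(H, P) = -1/3 + H/9 + P/9 (O(H, P) = -1/3 + (H + P)/9 = -1/3 + (H/9 + P/9) = -1/3 + H/9 + P/9)
Q(213/(-128)) - O(K, N(4)) = 29*(213/(-128))**2 - (-1/3 + (1/9)*158 + (1/9)*(-5)) = 29*(213*(-1/128))**2 - (-1/3 + 158/9 - 5/9) = 29*(-213/128)**2 - 1*50/3 = 29*(45369/16384) - 50/3 = 1315701/16384 - 50/3 = 3127903/49152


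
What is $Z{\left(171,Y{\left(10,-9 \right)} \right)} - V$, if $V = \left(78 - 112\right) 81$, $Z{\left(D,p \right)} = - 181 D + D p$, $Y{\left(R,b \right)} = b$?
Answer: $-29736$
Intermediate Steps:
$V = -2754$ ($V = \left(-34\right) 81 = -2754$)
$Z{\left(171,Y{\left(10,-9 \right)} \right)} - V = 171 \left(-181 - 9\right) - -2754 = 171 \left(-190\right) + 2754 = -32490 + 2754 = -29736$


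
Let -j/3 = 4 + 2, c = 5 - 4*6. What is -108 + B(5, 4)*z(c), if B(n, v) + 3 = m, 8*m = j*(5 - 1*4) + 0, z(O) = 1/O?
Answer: -8187/76 ≈ -107.72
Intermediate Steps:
c = -19 (c = 5 - 24 = -19)
j = -18 (j = -3*(4 + 2) = -3*6 = -18)
m = -9/4 (m = (-18*(5 - 1*4) + 0)/8 = (-18*(5 - 4) + 0)/8 = (-18*1 + 0)/8 = (-18 + 0)/8 = (⅛)*(-18) = -9/4 ≈ -2.2500)
B(n, v) = -21/4 (B(n, v) = -3 - 9/4 = -21/4)
-108 + B(5, 4)*z(c) = -108 - 21/4/(-19) = -108 - 21/4*(-1/19) = -108 + 21/76 = -8187/76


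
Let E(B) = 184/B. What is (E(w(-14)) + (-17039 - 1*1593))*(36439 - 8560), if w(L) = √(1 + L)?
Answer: -519441528 - 5129736*I*√13/13 ≈ -5.1944e+8 - 1.4227e+6*I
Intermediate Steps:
(E(w(-14)) + (-17039 - 1*1593))*(36439 - 8560) = (184/(√(1 - 14)) + (-17039 - 1*1593))*(36439 - 8560) = (184/(√(-13)) + (-17039 - 1593))*27879 = (184/((I*√13)) - 18632)*27879 = (184*(-I*√13/13) - 18632)*27879 = (-184*I*√13/13 - 18632)*27879 = (-18632 - 184*I*√13/13)*27879 = -519441528 - 5129736*I*√13/13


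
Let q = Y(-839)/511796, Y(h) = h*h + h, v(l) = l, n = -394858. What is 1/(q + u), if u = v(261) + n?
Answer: -255898/100976231565 ≈ -2.5342e-6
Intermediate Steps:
Y(h) = h + h**2 (Y(h) = h**2 + h = h + h**2)
q = 351541/255898 (q = -839*(1 - 839)/511796 = -839*(-838)*(1/511796) = 703082*(1/511796) = 351541/255898 ≈ 1.3738)
u = -394597 (u = 261 - 394858 = -394597)
1/(q + u) = 1/(351541/255898 - 394597) = 1/(-100976231565/255898) = -255898/100976231565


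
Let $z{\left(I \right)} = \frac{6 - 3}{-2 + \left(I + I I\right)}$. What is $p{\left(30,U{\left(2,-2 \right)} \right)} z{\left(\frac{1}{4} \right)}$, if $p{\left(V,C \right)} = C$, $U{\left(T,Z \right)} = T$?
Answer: $- \frac{32}{9} \approx -3.5556$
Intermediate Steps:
$z{\left(I \right)} = \frac{3}{-2 + I + I^{2}}$ ($z{\left(I \right)} = \frac{3}{-2 + \left(I + I^{2}\right)} = \frac{3}{-2 + I + I^{2}}$)
$p{\left(30,U{\left(2,-2 \right)} \right)} z{\left(\frac{1}{4} \right)} = 2 \frac{3}{-2 + \frac{1}{4} + \left(\frac{1}{4}\right)^{2}} = 2 \frac{3}{-2 + \frac{1}{4} + \frac{1}{16}} = 2 \frac{3}{- \frac{27}{16}} = 2 \cdot 3 \left(- \frac{16}{27}\right) = 2 \left(- \frac{16}{9}\right) = - \frac{32}{9}$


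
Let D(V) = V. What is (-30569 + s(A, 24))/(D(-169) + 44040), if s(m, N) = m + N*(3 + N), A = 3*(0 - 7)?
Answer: -29942/43871 ≈ -0.68250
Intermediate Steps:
A = -21 (A = 3*(-7) = -21)
(-30569 + s(A, 24))/(D(-169) + 44040) = (-30569 + (-21 + 24² + 3*24))/(-169 + 44040) = (-30569 + (-21 + 576 + 72))/43871 = (-30569 + 627)*(1/43871) = -29942*1/43871 = -29942/43871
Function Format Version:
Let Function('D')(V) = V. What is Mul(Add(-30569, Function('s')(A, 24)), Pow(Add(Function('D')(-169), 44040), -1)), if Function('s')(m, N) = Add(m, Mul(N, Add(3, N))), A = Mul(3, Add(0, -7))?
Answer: Rational(-29942, 43871) ≈ -0.68250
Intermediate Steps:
A = -21 (A = Mul(3, -7) = -21)
Mul(Add(-30569, Function('s')(A, 24)), Pow(Add(Function('D')(-169), 44040), -1)) = Mul(Add(-30569, Add(-21, Pow(24, 2), Mul(3, 24))), Pow(Add(-169, 44040), -1)) = Mul(Add(-30569, Add(-21, 576, 72)), Pow(43871, -1)) = Mul(Add(-30569, 627), Rational(1, 43871)) = Mul(-29942, Rational(1, 43871)) = Rational(-29942, 43871)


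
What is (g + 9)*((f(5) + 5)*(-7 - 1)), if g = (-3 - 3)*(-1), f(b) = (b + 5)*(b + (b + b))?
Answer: -18600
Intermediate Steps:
f(b) = 3*b*(5 + b) (f(b) = (5 + b)*(b + 2*b) = (5 + b)*(3*b) = 3*b*(5 + b))
g = 6 (g = -6*(-1) = 6)
(g + 9)*((f(5) + 5)*(-7 - 1)) = (6 + 9)*((3*5*(5 + 5) + 5)*(-7 - 1)) = 15*((3*5*10 + 5)*(-8)) = 15*((150 + 5)*(-8)) = 15*(155*(-8)) = 15*(-1240) = -18600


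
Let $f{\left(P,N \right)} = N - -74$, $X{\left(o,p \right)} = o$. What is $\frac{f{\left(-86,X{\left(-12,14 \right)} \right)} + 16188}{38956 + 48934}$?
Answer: $\frac{1625}{8789} \approx 0.18489$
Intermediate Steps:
$f{\left(P,N \right)} = 74 + N$ ($f{\left(P,N \right)} = N + 74 = 74 + N$)
$\frac{f{\left(-86,X{\left(-12,14 \right)} \right)} + 16188}{38956 + 48934} = \frac{\left(74 - 12\right) + 16188}{38956 + 48934} = \frac{62 + 16188}{87890} = 16250 \cdot \frac{1}{87890} = \frac{1625}{8789}$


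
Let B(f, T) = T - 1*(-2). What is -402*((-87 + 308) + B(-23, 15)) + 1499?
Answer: -94177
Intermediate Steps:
B(f, T) = 2 + T (B(f, T) = T + 2 = 2 + T)
-402*((-87 + 308) + B(-23, 15)) + 1499 = -402*((-87 + 308) + (2 + 15)) + 1499 = -402*(221 + 17) + 1499 = -402*238 + 1499 = -95676 + 1499 = -94177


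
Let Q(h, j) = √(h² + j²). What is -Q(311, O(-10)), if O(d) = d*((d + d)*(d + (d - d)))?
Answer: -√4096721 ≈ -2024.0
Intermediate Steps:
O(d) = 2*d³ (O(d) = d*((2*d)*(d + 0)) = d*((2*d)*d) = d*(2*d²) = 2*d³)
-Q(311, O(-10)) = -√(311² + (2*(-10)³)²) = -√(96721 + (2*(-1000))²) = -√(96721 + (-2000)²) = -√(96721 + 4000000) = -√4096721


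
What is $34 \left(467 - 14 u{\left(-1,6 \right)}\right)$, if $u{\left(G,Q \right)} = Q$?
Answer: $13022$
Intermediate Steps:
$34 \left(467 - 14 u{\left(-1,6 \right)}\right) = 34 \left(467 - 84\right) = 34 \cdot 383 = 13022$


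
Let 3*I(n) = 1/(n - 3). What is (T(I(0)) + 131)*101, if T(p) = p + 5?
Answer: 123523/9 ≈ 13725.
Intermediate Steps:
I(n) = 1/(3*(-3 + n)) (I(n) = 1/(3*(n - 3)) = 1/(3*(-3 + n)))
T(p) = 5 + p
(T(I(0)) + 131)*101 = ((5 + 1/(3*(-3 + 0))) + 131)*101 = ((5 + (⅓)/(-3)) + 131)*101 = ((5 + (⅓)*(-⅓)) + 131)*101 = ((5 - ⅑) + 131)*101 = (44/9 + 131)*101 = (1223/9)*101 = 123523/9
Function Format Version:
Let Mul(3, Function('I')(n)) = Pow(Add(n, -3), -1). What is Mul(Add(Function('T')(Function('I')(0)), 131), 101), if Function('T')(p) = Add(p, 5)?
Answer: Rational(123523, 9) ≈ 13725.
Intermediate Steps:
Function('I')(n) = Mul(Rational(1, 3), Pow(Add(-3, n), -1)) (Function('I')(n) = Mul(Rational(1, 3), Pow(Add(n, -3), -1)) = Mul(Rational(1, 3), Pow(Add(-3, n), -1)))
Function('T')(p) = Add(5, p)
Mul(Add(Function('T')(Function('I')(0)), 131), 101) = Mul(Add(Add(5, Mul(Rational(1, 3), Pow(Add(-3, 0), -1))), 131), 101) = Mul(Add(Add(5, Mul(Rational(1, 3), Pow(-3, -1))), 131), 101) = Mul(Add(Add(5, Mul(Rational(1, 3), Rational(-1, 3))), 131), 101) = Mul(Add(Add(5, Rational(-1, 9)), 131), 101) = Mul(Add(Rational(44, 9), 131), 101) = Mul(Rational(1223, 9), 101) = Rational(123523, 9)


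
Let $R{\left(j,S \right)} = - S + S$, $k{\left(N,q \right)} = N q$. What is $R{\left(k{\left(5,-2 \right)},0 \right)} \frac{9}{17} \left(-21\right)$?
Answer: $0$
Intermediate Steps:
$R{\left(j,S \right)} = 0$
$R{\left(k{\left(5,-2 \right)},0 \right)} \frac{9}{17} \left(-21\right) = 0 \cdot \frac{9}{17} \left(-21\right) = 0 \left(-21\right) = 0$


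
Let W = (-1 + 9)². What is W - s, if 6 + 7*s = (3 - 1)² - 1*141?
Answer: 591/7 ≈ 84.429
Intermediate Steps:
W = 64 (W = 8² = 64)
s = -143/7 (s = -6/7 + ((3 - 1)² - 1*141)/7 = -6/7 + (2² - 141)/7 = -6/7 + (4 - 141)/7 = -6/7 + (⅐)*(-137) = -6/7 - 137/7 = -143/7 ≈ -20.429)
W - s = 64 - 1*(-143/7) = 64 + 143/7 = 591/7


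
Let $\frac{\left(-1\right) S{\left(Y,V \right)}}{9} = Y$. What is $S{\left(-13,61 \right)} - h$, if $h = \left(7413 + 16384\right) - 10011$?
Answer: $-13669$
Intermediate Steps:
$S{\left(Y,V \right)} = - 9 Y$
$h = 13786$ ($h = 23797 - 10011 = 13786$)
$S{\left(-13,61 \right)} - h = \left(-9\right) \left(-13\right) - 13786 = 117 - 13786 = -13669$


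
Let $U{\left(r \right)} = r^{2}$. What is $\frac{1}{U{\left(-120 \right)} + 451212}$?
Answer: $\frac{1}{465612} \approx 2.1477 \cdot 10^{-6}$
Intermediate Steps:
$\frac{1}{U{\left(-120 \right)} + 451212} = \frac{1}{\left(-120\right)^{2} + 451212} = \frac{1}{14400 + 451212} = \frac{1}{465612}$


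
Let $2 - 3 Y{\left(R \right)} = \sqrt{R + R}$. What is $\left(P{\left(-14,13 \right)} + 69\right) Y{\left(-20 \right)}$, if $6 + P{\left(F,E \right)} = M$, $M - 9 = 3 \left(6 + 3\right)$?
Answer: $66 - 66 i \sqrt{10} \approx 66.0 - 208.71 i$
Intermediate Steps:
$M = 36$ ($M = 9 + 3 \left(6 + 3\right) = 9 + 3 \cdot 9 = 9 + 27 = 36$)
$P{\left(F,E \right)} = 30$ ($P{\left(F,E \right)} = -6 + 36 = 30$)
$Y{\left(R \right)} = \frac{2}{3} - \frac{\sqrt{2} \sqrt{R}}{3}$ ($Y{\left(R \right)} = \frac{2}{3} - \frac{\sqrt{R + R}}{3} = \frac{2}{3} - \frac{\sqrt{2 R}}{3} = \frac{2}{3} - \frac{\sqrt{2} \sqrt{R}}{3}$)
$\left(P{\left(-14,13 \right)} + 69\right) Y{\left(-20 \right)} = \left(30 + 69\right) \left(\frac{2}{3} - \frac{\sqrt{2} \sqrt{-20}}{3}\right) = 99 \left(\frac{2}{3} - \frac{\sqrt{2} \cdot 2 i \sqrt{5}}{3}\right) = 99 \left(\frac{2}{3} - \frac{2 i \sqrt{10}}{3}\right) = 66 - 66 i \sqrt{10}$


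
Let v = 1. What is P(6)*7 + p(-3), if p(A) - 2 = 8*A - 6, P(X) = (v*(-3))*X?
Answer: -154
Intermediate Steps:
P(X) = -3*X (P(X) = (1*(-3))*X = -3*X)
p(A) = -4 + 8*A (p(A) = 2 + (8*A - 6) = 2 + (-6 + 8*A) = -4 + 8*A)
P(6)*7 + p(-3) = -3*6*7 + (-4 + 8*(-3)) = -18*7 + (-4 - 24) = -126 - 28 = -154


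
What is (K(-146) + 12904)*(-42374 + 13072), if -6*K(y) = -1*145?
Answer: -1136463419/3 ≈ -3.7882e+8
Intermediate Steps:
K(y) = 145/6 (K(y) = -(-1)*145/6 = -⅙*(-145) = 145/6)
(K(-146) + 12904)*(-42374 + 13072) = (145/6 + 12904)*(-42374 + 13072) = (77569/6)*(-29302) = -1136463419/3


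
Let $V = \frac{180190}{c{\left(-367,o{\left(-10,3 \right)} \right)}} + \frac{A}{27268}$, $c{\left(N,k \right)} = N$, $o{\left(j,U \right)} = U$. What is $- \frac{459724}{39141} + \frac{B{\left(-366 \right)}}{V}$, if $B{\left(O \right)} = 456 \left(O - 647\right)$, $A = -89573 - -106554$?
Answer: $\frac{59560094945193452}{64024093486971} \approx 930.28$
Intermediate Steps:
$A = 16981$ ($A = -89573 + 106554 = 16981$)
$V = - \frac{4907188893}{10007356}$ ($V = \frac{180190}{-367} + \frac{16981}{27268} = 180190 \left(- \frac{1}{367}\right) + 16981 \cdot \frac{1}{27268} = - \frac{180190}{367} + \frac{16981}{27268} = - \frac{4907188893}{10007356} \approx -490.36$)
$B{\left(O \right)} = -295032 + 456 O$ ($B{\left(O \right)} = 456 \left(-647 + O\right) = -295032 + 456 O$)
$- \frac{459724}{39141} + \frac{B{\left(-366 \right)}}{V} = - \frac{459724}{39141} + \frac{-295032 + 456 \left(-366\right)}{- \frac{4907188893}{10007356}} = \left(-459724\right) \frac{1}{39141} + \left(-295032 - 166896\right) \left(- \frac{10007356}{4907188893}\right) = - \frac{459724}{39141} - - \frac{1540892647456}{1635729631} = - \frac{459724}{39141} + \frac{1540892647456}{1635729631} = \frac{59560094945193452}{64024093486971}$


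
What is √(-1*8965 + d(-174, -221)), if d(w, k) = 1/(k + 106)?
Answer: 8*I*√1852535/115 ≈ 94.684*I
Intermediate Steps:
d(w, k) = 1/(106 + k)
√(-1*8965 + d(-174, -221)) = √(-1*8965 + 1/(106 - 221)) = √(-8965 + 1/(-115)) = √(-8965 - 1/115) = √(-1030976/115) = 8*I*√1852535/115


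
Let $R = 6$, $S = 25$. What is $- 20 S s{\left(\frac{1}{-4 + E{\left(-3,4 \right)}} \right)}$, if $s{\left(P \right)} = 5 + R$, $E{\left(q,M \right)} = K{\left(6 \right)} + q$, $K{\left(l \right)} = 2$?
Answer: $-5500$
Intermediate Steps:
$E{\left(q,M \right)} = 2 + q$
$s{\left(P \right)} = 11$ ($s{\left(P \right)} = 5 + 6 = 11$)
$- 20 S s{\left(\frac{1}{-4 + E{\left(-3,4 \right)}} \right)} = \left(-20\right) 25 \cdot 11 = \left(-500\right) 11 = -5500$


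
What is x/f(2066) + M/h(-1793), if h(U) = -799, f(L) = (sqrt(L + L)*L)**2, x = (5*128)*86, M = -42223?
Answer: 46542539657511/880740046663 ≈ 52.845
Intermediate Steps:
x = 55040 (x = 640*86 = 55040)
f(L) = 2*L**3 (f(L) = (sqrt(2*L)*L)**2 = ((sqrt(2)*sqrt(L))*L)**2 = (sqrt(2)*L**(3/2))**2 = 2*L**3)
x/f(2066) + M/h(-1793) = 55040/((2*2066**3)) - 42223/(-799) = 55040/((2*8818423496)) - 42223*(-1/799) = 55040/17636846992 + 42223/799 = 55040*(1/17636846992) + 42223/799 = 3440/1102302937 + 42223/799 = 46542539657511/880740046663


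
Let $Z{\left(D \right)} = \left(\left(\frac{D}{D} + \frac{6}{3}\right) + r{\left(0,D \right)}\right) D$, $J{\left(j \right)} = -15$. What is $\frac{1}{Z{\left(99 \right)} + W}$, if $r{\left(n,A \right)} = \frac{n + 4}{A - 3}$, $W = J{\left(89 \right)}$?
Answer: $\frac{8}{2289} \approx 0.003495$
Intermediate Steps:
$W = -15$
$r{\left(n,A \right)} = \frac{4 + n}{-3 + A}$
$Z{\left(D \right)} = D \left(3 + \frac{4}{-3 + D}\right)$ ($Z{\left(D \right)} = \left(\left(\frac{D}{D} + \frac{6}{3}\right) + \frac{4 + 0}{-3 + D}\right) D = \left(\left(1 + 6 \cdot \frac{1}{3}\right) + \frac{1}{-3 + D} 4\right) D = \left(\left(1 + 2\right) + \frac{4}{-3 + D}\right) D = \left(3 + \frac{4}{-3 + D}\right) D = D \left(3 + \frac{4}{-3 + D}\right)$)
$\frac{1}{Z{\left(99 \right)} + W} = \frac{1}{\frac{99 \left(-5 + 3 \cdot 99\right)}{-3 + 99} - 15} = \frac{1}{\frac{99 \left(-5 + 297\right)}{96} - 15} = \frac{1}{99 \cdot \frac{1}{96} \cdot 292 - 15} = \frac{1}{\frac{2409}{8} - 15} = \frac{1}{\frac{2289}{8}} = \frac{8}{2289}$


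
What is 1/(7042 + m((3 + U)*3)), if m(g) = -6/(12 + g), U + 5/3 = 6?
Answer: 17/119711 ≈ 0.00014201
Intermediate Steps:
U = 13/3 (U = -5/3 + 6 = 13/3 ≈ 4.3333)
m(g) = -6/(12 + g)
1/(7042 + m((3 + U)*3)) = 1/(7042 - 6/(12 + (3 + 13/3)*3)) = 1/(7042 - 6/(12 + (22/3)*3)) = 1/(7042 - 6/(12 + 22)) = 1/(7042 - 6/34) = 1/(7042 - 6*1/34) = 1/(7042 - 3/17) = 1/(119711/17) = 17/119711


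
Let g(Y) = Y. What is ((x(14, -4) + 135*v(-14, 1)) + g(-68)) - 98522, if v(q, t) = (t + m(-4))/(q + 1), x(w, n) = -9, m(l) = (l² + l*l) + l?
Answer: -1285702/13 ≈ -98900.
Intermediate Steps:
m(l) = l + 2*l² (m(l) = (l² + l²) + l = 2*l² + l = l + 2*l²)
v(q, t) = (28 + t)/(1 + q) (v(q, t) = (t - 4*(1 + 2*(-4)))/(q + 1) = (t - 4*(1 - 8))/(1 + q) = (t - 4*(-7))/(1 + q) = (t + 28)/(1 + q) = (28 + t)/(1 + q))
((x(14, -4) + 135*v(-14, 1)) + g(-68)) - 98522 = ((-9 + 135*((28 + 1)/(1 - 14))) - 68) - 98522 = ((-9 + 135*(29/(-13))) - 68) - 98522 = ((-9 + 135*(-1/13*29)) - 68) - 98522 = ((-9 + 135*(-29/13)) - 68) - 98522 = ((-9 - 3915/13) - 68) - 98522 = (-4032/13 - 68) - 98522 = -4916/13 - 98522 = -1285702/13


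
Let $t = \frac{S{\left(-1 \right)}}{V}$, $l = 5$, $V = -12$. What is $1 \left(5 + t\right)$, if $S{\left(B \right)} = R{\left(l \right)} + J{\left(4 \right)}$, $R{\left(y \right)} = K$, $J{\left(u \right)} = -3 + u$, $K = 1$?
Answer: $\frac{29}{6} \approx 4.8333$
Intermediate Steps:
$R{\left(y \right)} = 1$
$S{\left(B \right)} = 2$ ($S{\left(B \right)} = 1 + \left(-3 + 4\right) = 1 + 1 = 2$)
$t = - \frac{1}{6}$ ($t = \frac{2}{-12} = 2 \left(- \frac{1}{12}\right) = - \frac{1}{6} \approx -0.16667$)
$1 \left(5 + t\right) = 1 \left(5 - \frac{1}{6}\right) = 1 \cdot \frac{29}{6} = \frac{29}{6}$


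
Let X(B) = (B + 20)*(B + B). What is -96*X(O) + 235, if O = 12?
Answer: -73493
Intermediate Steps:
X(B) = 2*B*(20 + B) (X(B) = (20 + B)*(2*B) = 2*B*(20 + B))
-96*X(O) + 235 = -192*12*(20 + 12) + 235 = -192*12*32 + 235 = -96*768 + 235 = -73728 + 235 = -73493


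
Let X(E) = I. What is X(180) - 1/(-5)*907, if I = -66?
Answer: 577/5 ≈ 115.40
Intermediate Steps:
X(E) = -66
X(180) - 1/(-5)*907 = -66 - 1/(-5)*907 = -66 - 1*(-⅕)*907 = -66 + (⅕)*907 = -66 + 907/5 = 577/5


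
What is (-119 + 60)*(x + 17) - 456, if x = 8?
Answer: -1931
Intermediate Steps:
(-119 + 60)*(x + 17) - 456 = (-119 + 60)*(8 + 17) - 456 = -59*25 - 456 = -1475 - 456 = -1931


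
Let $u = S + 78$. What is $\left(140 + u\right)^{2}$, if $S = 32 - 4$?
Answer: $60516$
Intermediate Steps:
$S = 28$
$u = 106$ ($u = 28 + 78 = 106$)
$\left(140 + u\right)^{2} = \left(140 + 106\right)^{2} = 246^{2} = 60516$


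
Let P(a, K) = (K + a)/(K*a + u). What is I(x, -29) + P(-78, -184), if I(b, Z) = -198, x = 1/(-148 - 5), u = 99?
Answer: -2861560/14451 ≈ -198.02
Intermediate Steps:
x = -1/153 (x = 1/(-153) = -1/153 ≈ -0.0065359)
P(a, K) = (K + a)/(99 + K*a) (P(a, K) = (K + a)/(K*a + 99) = (K + a)/(99 + K*a))
I(x, -29) + P(-78, -184) = -198 + (-184 - 78)/(99 - 184*(-78)) = -198 - 262/(99 + 14352) = -198 - 262/14451 = -2861560/14451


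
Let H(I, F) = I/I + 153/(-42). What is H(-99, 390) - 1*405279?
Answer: -5673943/14 ≈ -4.0528e+5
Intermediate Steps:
H(I, F) = -37/14 (H(I, F) = 1 + 153*(-1/42) = 1 - 51/14 = -37/14)
H(-99, 390) - 1*405279 = -37/14 - 1*405279 = -37/14 - 405279 = -5673943/14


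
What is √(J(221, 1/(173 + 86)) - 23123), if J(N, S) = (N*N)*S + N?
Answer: I*√1523639243/259 ≈ 150.71*I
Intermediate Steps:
J(N, S) = N + S*N² (J(N, S) = N²*S + N = S*N² + N = N + S*N²)
√(J(221, 1/(173 + 86)) - 23123) = √(221*(1 + 221/(173 + 86)) - 23123) = √(221*(1 + 221/259) - 23123) = √(221*(480/259) - 23123) = √(106080/259 - 23123) = √(-5882777/259) = I*√1523639243/259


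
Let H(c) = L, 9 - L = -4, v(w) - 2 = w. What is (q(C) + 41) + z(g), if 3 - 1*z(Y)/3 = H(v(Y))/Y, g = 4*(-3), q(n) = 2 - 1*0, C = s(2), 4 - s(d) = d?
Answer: 221/4 ≈ 55.250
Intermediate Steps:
s(d) = 4 - d
C = 2 (C = 4 - 1*2 = 4 - 2 = 2)
v(w) = 2 + w
L = 13 (L = 9 - 1*(-4) = 9 + 4 = 13)
H(c) = 13
q(n) = 2 (q(n) = 2 + 0 = 2)
g = -12
z(Y) = 9 - 39/Y
(q(C) + 41) + z(g) = (2 + 41) + (9 - 39/(-12)) = 43 + (9 - 39*(-1/12)) = 43 + (9 + 13/4) = 43 + 49/4 = 221/4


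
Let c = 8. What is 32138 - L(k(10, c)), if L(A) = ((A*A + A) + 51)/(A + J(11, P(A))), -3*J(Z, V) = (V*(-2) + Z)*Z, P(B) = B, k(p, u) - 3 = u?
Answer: 4948703/154 ≈ 32134.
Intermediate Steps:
k(p, u) = 3 + u
J(Z, V) = -Z*(Z - 2*V)/3 (J(Z, V) = -(V*(-2) + Z)*Z/3 = -(-2*V + Z)*Z/3 = -(Z - 2*V)*Z/3 = -Z*(Z - 2*V)/3)
L(A) = (51 + A + A**2)/(-121/3 + 25*A/3) (L(A) = ((A*A + A) + 51)/(A + (1/3)*11*(-1*11 + 2*A)) = ((A**2 + A) + 51)/(A + (1/3)*11*(-11 + 2*A)) = ((A + A**2) + 51)/(A + (-121/3 + 22*A/3)) = (51 + A + A**2)/(-121/3 + 25*A/3))
32138 - L(k(10, c)) = 32138 - 3*(51 + (3 + 8) + (3 + 8)**2)/(-121 + 25*(3 + 8)) = 32138 - 3*(51 + 11 + 11**2)/(-121 + 25*11) = 32138 - 3*(51 + 11 + 121)/(-121 + 275) = 32138 - 3*183/154 = 32138 - 1*549/154 = 32138 - 549/154 = 4948703/154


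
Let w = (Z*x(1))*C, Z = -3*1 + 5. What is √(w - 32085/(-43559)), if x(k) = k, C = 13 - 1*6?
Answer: √27961001249/43559 ≈ 3.8388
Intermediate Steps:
C = 7 (C = 13 - 6 = 7)
Z = 2 (Z = -3 + 5 = 2)
w = 14 (w = (2*1)*7 = 2*7 = 14)
√(w - 32085/(-43559)) = √(14 - 32085/(-43559)) = √(14 - 32085*(-1/43559)) = √(14 + 32085/43559) = √(641911/43559) = √27961001249/43559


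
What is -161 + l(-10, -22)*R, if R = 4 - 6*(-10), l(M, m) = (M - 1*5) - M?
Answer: -481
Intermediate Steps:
l(M, m) = -5 (l(M, m) = (M - 5) - M = (-5 + M) - M = -5)
R = 64 (R = 4 + 60 = 64)
-161 + l(-10, -22)*R = -161 - 5*64 = -161 - 320 = -481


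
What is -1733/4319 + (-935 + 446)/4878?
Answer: -3521855/7022694 ≈ -0.50150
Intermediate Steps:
-1733/4319 + (-935 + 446)/4878 = -1733*1/4319 - 489*1/4878 = -1733/4319 - 163/1626 = -3521855/7022694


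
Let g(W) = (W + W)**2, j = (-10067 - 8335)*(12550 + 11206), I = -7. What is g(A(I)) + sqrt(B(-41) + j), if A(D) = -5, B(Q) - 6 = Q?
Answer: 100 + I*sqrt(437157947) ≈ 100.0 + 20908.0*I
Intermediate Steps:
B(Q) = 6 + Q
j = -437157912 (j = -18402*23756 = -437157912)
g(W) = 4*W**2 (g(W) = (2*W)**2 = 4*W**2)
g(A(I)) + sqrt(B(-41) + j) = 4*(-5)**2 + sqrt((6 - 41) - 437157912) = 4*25 + sqrt(-35 - 437157912) = 100 + sqrt(-437157947) = 100 + I*sqrt(437157947)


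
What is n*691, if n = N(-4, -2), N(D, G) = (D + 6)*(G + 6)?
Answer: 5528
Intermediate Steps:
N(D, G) = (6 + D)*(6 + G)
n = 8 (n = 36 + 6*(-4) + 6*(-2) - 4*(-2) = 36 - 24 - 12 + 8 = 8)
n*691 = 8*691 = 5528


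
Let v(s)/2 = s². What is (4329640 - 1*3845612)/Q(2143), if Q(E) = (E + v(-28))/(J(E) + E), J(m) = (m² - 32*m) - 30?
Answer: 730234650536/1237 ≈ 5.9033e+8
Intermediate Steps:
J(m) = -30 + m² - 32*m
v(s) = 2*s²
Q(E) = (1568 + E)/(-30 + E² - 31*E) (Q(E) = (E + 2*(-28)²)/((-30 + E² - 32*E) + E) = (E + 2*784)/(-30 + E² - 31*E) = (E + 1568)/(-30 + E² - 31*E) = (1568 + E)/(-30 + E² - 31*E))
(4329640 - 1*3845612)/Q(2143) = (4329640 - 1*3845612)/(((1568 + 2143)/(-30 + 2143² - 31*2143))) = (4329640 - 3845612)/((3711/(-30 + 4592449 - 66433))) = 484028/((3711/4525986)) = 484028/(((1/4525986)*3711)) = 484028/(1237/1508662) = 484028*(1508662/1237) = 730234650536/1237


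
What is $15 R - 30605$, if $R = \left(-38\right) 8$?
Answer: $-35165$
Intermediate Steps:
$R = -304$
$15 R - 30605 = 15 \left(-304\right) - 30605 = -4560 - 30605 = -35165$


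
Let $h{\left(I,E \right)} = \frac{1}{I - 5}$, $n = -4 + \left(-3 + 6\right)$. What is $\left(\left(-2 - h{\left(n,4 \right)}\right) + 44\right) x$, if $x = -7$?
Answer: $- \frac{1771}{6} \approx -295.17$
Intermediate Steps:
$n = -1$ ($n = -4 + 3 = -1$)
$h{\left(I,E \right)} = \frac{1}{-5 + I}$
$\left(\left(-2 - h{\left(n,4 \right)}\right) + 44\right) x = \left(\left(-2 - \frac{1}{-5 - 1}\right) + 44\right) \left(-7\right) = \left(\left(-2 - \frac{1}{-6}\right) + 44\right) \left(-7\right) = \left(\left(-2 - - \frac{1}{6}\right) + 44\right) \left(-7\right) = \left(\left(-2 + \frac{1}{6}\right) + 44\right) \left(-7\right) = \left(- \frac{11}{6} + 44\right) \left(-7\right) = \frac{253}{6} \left(-7\right) = - \frac{1771}{6}$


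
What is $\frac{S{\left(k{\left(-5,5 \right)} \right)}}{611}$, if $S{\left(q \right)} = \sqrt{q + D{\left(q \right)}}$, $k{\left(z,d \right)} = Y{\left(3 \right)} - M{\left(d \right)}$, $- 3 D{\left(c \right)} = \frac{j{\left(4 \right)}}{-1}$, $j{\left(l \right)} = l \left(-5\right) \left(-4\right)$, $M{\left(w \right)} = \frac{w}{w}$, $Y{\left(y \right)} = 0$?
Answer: $\frac{\sqrt{231}}{1833} \approx 0.0082917$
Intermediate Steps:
$M{\left(w \right)} = 1$
$j{\left(l \right)} = 20 l$ ($j{\left(l \right)} = - 5 l \left(-4\right) = 20 l$)
$D{\left(c \right)} = \frac{80}{3}$ ($D{\left(c \right)} = - \frac{20 \cdot 4 \frac{1}{-1}}{3} = - \frac{80 \left(-1\right)}{3} = \left(- \frac{1}{3}\right) \left(-80\right) = \frac{80}{3}$)
$k{\left(z,d \right)} = -1$ ($k{\left(z,d \right)} = 0 - 1 = -1$)
$S{\left(q \right)} = \sqrt{\frac{80}{3} + q}$ ($S{\left(q \right)} = \sqrt{q + \frac{80}{3}} = \sqrt{\frac{80}{3} + q}$)
$\frac{S{\left(k{\left(-5,5 \right)} \right)}}{611} = \frac{\frac{1}{3} \sqrt{240 + 9 \left(-1\right)}}{611} = \frac{\sqrt{240 - 9}}{3} \cdot \frac{1}{611} = \frac{\sqrt{231}}{3} \cdot \frac{1}{611} = \frac{\sqrt{231}}{1833}$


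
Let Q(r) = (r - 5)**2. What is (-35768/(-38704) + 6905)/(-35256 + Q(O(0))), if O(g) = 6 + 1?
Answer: -33410861/170549176 ≈ -0.19590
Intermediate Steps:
O(g) = 7
Q(r) = (-5 + r)**2
(-35768/(-38704) + 6905)/(-35256 + Q(O(0))) = (-35768/(-38704) + 6905)/(-35256 + (-5 + 7)**2) = (-35768*(-1/38704) + 6905)/(-35256 + 2**2) = (4471/4838 + 6905)/(-35256 + 4) = (33410861/4838)/(-35252) = (33410861/4838)*(-1/35252) = -33410861/170549176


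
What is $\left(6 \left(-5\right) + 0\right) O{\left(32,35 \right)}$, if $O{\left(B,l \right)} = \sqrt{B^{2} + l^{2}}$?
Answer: $- 30 \sqrt{2249} \approx -1422.7$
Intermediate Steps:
$\left(6 \left(-5\right) + 0\right) O{\left(32,35 \right)} = \left(6 \left(-5\right) + 0\right) \sqrt{32^{2} + 35^{2}} = \left(-30 + 0\right) \sqrt{1024 + 1225} = - 30 \sqrt{2249}$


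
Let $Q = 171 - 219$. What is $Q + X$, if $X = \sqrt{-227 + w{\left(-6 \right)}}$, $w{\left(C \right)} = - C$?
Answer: $-48 + i \sqrt{221} \approx -48.0 + 14.866 i$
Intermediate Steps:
$Q = -48$ ($Q = 171 - 219 = -48$)
$X = i \sqrt{221}$ ($X = \sqrt{-227 - -6} = \sqrt{-227 + 6} = \sqrt{-221} = i \sqrt{221} \approx 14.866 i$)
$Q + X = -48 + i \sqrt{221}$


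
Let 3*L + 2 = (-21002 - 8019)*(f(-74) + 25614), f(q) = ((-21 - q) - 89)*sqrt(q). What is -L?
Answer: 743343896/3 - 348252*I*sqrt(74) ≈ 2.4778e+8 - 2.9958e+6*I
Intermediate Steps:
f(q) = sqrt(q)*(-110 - q) (f(q) = (-110 - q)*sqrt(q) = sqrt(q)*(-110 - q))
L = -743343896/3 + 348252*I*sqrt(74) (L = -2/3 + ((-21002 - 8019)*(sqrt(-74)*(-110 - 1*(-74)) + 25614))/3 = -2/3 + (-29021*((I*sqrt(74))*(-110 + 74) + 25614))/3 = -2/3 + (-29021*((I*sqrt(74))*(-36) + 25614))/3 = -2/3 + (-29021*(-36*I*sqrt(74) + 25614))/3 = -2/3 + (-29021*(25614 - 36*I*sqrt(74)))/3 = -2/3 + (-743343894 + 1044756*I*sqrt(74))/3 = -2/3 + (-247781298 + 348252*I*sqrt(74)) = -743343896/3 + 348252*I*sqrt(74) ≈ -2.4778e+8 + 2.9958e+6*I)
-L = -(-743343896/3 + 348252*I*sqrt(74)) = 743343896/3 - 348252*I*sqrt(74)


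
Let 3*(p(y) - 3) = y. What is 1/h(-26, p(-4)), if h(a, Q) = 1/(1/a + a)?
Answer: -677/26 ≈ -26.038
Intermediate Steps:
p(y) = 3 + y/3
h(a, Q) = 1/(a + 1/a)
1/h(-26, p(-4)) = 1/(-26/(1 + (-26)²)) = 1/(-26/(1 + 676)) = 1/(-26/677) = -677/26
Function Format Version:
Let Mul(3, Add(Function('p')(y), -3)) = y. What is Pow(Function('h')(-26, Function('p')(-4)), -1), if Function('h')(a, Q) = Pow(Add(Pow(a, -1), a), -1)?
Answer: Rational(-677, 26) ≈ -26.038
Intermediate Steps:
Function('p')(y) = Add(3, Mul(Rational(1, 3), y))
Function('h')(a, Q) = Pow(Add(a, Pow(a, -1)), -1)
Pow(Function('h')(-26, Function('p')(-4)), -1) = Pow(Mul(-26, Pow(Add(1, Pow(-26, 2)), -1)), -1) = Pow(Mul(-26, Pow(Add(1, 676), -1)), -1) = Pow(Mul(-26, Pow(677, -1)), -1) = Pow(Mul(-26, Rational(1, 677)), -1) = Pow(Rational(-26, 677), -1) = Rational(-677, 26)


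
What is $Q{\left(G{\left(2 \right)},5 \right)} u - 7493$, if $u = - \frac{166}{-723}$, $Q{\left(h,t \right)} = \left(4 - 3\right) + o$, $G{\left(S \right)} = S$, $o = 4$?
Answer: $- \frac{5416609}{723} \approx -7491.9$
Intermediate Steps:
$Q{\left(h,t \right)} = 5$ ($Q{\left(h,t \right)} = \left(4 - 3\right) + 4 = 1 + 4 = 5$)
$u = \frac{166}{723}$ ($u = \left(-166\right) \left(- \frac{1}{723}\right) = \frac{166}{723} \approx 0.2296$)
$Q{\left(G{\left(2 \right)},5 \right)} u - 7493 = 5 \cdot \frac{166}{723} - 7493 = \frac{830}{723} - 7493 = - \frac{5416609}{723}$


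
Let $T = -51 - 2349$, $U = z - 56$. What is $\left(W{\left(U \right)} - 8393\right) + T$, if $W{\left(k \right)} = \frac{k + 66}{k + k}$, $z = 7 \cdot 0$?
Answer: $- \frac{604413}{56} \approx -10793.0$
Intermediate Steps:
$z = 0$
$U = -56$ ($U = 0 - 56 = -56$)
$T = -2400$ ($T = -51 - 2349 = -2400$)
$W{\left(k \right)} = \frac{66 + k}{2 k}$
$\left(W{\left(U \right)} - 8393\right) + T = \left(\frac{66 - 56}{2 \left(-56\right)} - 8393\right) - 2400 = \left(\frac{1}{2} \left(- \frac{1}{56}\right) 10 - 8393\right) - 2400 = \left(- \frac{5}{56} - 8393\right) - 2400 = - \frac{470013}{56} - 2400 = - \frac{604413}{56}$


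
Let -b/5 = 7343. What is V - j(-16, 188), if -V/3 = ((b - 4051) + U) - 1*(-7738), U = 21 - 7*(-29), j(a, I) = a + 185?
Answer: 98243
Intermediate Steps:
b = -36715 (b = -5*7343 = -36715)
j(a, I) = 185 + a
U = 224 (U = 21 + 203 = 224)
V = 98412 (V = -3*(((-36715 - 4051) + 224) - 1*(-7738)) = -3*((-40766 + 224) + 7738) = -3*(-40542 + 7738) = -3*(-32804) = 98412)
V - j(-16, 188) = 98412 - (185 - 16) = 98412 - 1*169 = 98412 - 169 = 98243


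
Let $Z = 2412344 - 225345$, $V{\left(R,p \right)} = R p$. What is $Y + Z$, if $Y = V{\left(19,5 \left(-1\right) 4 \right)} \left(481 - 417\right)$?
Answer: $2162679$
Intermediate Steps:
$Z = 2186999$
$Y = -24320$ ($Y = 19 \cdot 5 \left(-1\right) 4 \left(481 - 417\right) = 19 \left(\left(-5\right) 4\right) 64 = 19 \left(-20\right) 64 = \left(-380\right) 64 = -24320$)
$Y + Z = -24320 + 2186999 = 2162679$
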